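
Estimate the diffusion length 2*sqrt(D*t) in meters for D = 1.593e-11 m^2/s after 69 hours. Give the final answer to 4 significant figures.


t = 69 hr = 248400 s
Diffusion length = 2*sqrt(D*t)
= 2*sqrt(1.593e-11 * 248400)
= 3.978e-03 m


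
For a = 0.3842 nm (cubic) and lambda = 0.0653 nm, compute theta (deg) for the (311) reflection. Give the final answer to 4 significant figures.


d = a / sqrt(h^2+k^2+l^2)
d = 0.3842 / sqrt(11) = 0.115841 nm
lambda = 2*d*sin(theta)  =>  sin(theta) = lambda / (2*d)
sin(theta) = 0.0653 / (2 * 0.115841) = 0.281853
theta = 16.37 deg


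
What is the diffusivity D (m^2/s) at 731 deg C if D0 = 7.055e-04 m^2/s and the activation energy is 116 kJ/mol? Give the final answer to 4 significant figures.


D = D0 * exp(-Qd / (R*T))
T = 1004.15 K
D = 7.055e-04 * exp(-116e3 / (8.314 * 1004.15))
D = 6.518e-10 m^2/s


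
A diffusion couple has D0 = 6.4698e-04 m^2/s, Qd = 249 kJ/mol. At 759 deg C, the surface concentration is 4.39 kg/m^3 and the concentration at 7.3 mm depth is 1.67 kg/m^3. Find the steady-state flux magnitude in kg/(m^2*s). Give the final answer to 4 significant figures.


Step 1: D = D0 * exp(-Qd/(R*T))
T = 759 + 273.15 = 1032.15 K
D = 6.4698e-04 * exp(-249e3 / (8.314 * 1032.15)) = 1.61861e-16 m^2/s
Step 2: J = D * (C1 - C2) / dx
J = 1.61861e-16 * (4.39 - 1.67) / 7.3e-03
J = 6.031e-14 kg/(m^2*s)


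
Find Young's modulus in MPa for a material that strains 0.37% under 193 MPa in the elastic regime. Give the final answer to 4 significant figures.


E = sigma / epsilon
epsilon = 0.37% = 3.7e-03
E = 193 / 3.7e-03
E = 52160 MPa


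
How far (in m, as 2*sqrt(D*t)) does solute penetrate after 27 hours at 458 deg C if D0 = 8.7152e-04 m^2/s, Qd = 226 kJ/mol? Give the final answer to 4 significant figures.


Step 1: D = D0 * exp(-Qd/(R*T))
T = 731.15 K
D = 8.7152e-04 * exp(-226e3 / (8.314 * 731.15)) = 6.22096e-20 m^2/s
Step 2: L = 2*sqrt(D*t)
t = 27 h = 97200 s
L = 2*sqrt(6.22096e-20 * 97200) = 1.555e-07 m


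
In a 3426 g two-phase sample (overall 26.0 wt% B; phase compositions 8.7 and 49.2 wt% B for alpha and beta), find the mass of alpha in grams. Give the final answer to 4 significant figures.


f_alpha = (C_beta - C0) / (C_beta - C_alpha)
f_alpha = (49.2 - 26.0) / (49.2 - 8.7) = 0.57284
m_alpha = f_alpha * m_total = 0.57284 * 3426 = 1963 g


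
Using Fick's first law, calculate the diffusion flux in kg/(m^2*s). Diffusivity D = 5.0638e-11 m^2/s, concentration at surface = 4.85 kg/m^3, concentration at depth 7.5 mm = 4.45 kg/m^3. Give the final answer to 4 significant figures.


J = -D * (dC/dx) = D * (C1 - C2) / dx
J = 5.0638e-11 * (4.85 - 4.45) / 7.5e-03
J = 2.701e-09 kg/(m^2*s)


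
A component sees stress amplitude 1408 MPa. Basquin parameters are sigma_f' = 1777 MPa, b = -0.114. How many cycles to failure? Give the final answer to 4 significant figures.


sigma_a = sigma_f' * (2*Nf)^b
2*Nf = (sigma_a / sigma_f')^(1/b)
2*Nf = (1408 / 1777)^(1/-0.114)
2*Nf = 7.70386
Nf = 3.852 cycles


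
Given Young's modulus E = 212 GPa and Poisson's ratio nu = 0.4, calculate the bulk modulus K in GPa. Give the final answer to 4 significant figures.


K = E / (3*(1-2*nu))
K = 212 / (3*(1-2*0.4))
K = 353.3 GPa


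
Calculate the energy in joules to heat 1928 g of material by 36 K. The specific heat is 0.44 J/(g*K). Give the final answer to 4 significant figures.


Q = m * cp * dT
Q = 1928 * 0.44 * 36
Q = 30540 J


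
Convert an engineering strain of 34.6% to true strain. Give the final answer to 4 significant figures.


epsilon_true = ln(1 + epsilon_eng)
epsilon_true = ln(1 + 0.346)
epsilon_true = 0.2971


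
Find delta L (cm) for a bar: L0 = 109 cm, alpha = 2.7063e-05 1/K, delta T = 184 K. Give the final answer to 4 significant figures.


dL = L0 * alpha * dT
dL = 109 * 2.7063e-05 * 184
dL = 0.5428 cm


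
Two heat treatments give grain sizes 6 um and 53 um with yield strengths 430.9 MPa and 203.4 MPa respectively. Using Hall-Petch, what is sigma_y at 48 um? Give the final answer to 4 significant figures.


sigma_y = sigma0 + k / sqrt(d)
1/sqrt(d1) = 1/sqrt(6e-06) = 408.248;  1/sqrt(d2) = 137.361
k = (sigma1 - sigma2) / (1/sqrt(d1) - 1/sqrt(d2)) = (430.9 - 203.4) / (408.248 - 137.361) = 0.839831 MPa*m^0.5
sigma0 = sigma1 - k/sqrt(d1) = 430.9 - 0.839831*408.248 = 88.0403 MPa
sigma_y(d3) = 88.0403 + 0.839831 / sqrt(4.8e-05) = 209.3 MPa


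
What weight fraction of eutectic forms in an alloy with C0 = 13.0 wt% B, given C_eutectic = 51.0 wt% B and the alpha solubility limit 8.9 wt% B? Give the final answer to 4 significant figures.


f_primary = (C_e - C0) / (C_e - C_alpha_max)
f_primary = (51.0 - 13.0) / (51.0 - 8.9)
f_primary = 0.902613
f_eutectic = 1 - 0.902613 = 0.09739


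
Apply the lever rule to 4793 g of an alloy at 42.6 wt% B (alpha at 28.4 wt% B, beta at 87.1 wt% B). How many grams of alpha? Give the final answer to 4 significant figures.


f_alpha = (C_beta - C0) / (C_beta - C_alpha)
f_alpha = (87.1 - 42.6) / (87.1 - 28.4) = 0.758092
m_alpha = f_alpha * m_total = 0.758092 * 4793 = 3634 g


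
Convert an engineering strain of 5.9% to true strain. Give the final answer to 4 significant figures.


epsilon_true = ln(1 + epsilon_eng)
epsilon_true = ln(1 + 0.059)
epsilon_true = 0.05733


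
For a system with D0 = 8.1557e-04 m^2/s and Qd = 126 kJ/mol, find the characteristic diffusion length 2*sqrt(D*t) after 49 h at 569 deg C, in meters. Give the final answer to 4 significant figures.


Step 1: D = D0 * exp(-Qd/(R*T))
T = 842.15 K
D = 8.1557e-04 * exp(-126e3 / (8.314 * 842.15)) = 1.24734e-11 m^2/s
Step 2: L = 2*sqrt(D*t)
t = 49 h = 176400 s
L = 2*sqrt(1.24734e-11 * 176400) = 2.967e-03 m


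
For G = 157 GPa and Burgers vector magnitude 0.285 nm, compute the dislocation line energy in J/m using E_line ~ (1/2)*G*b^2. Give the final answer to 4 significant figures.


E = G*b^2/2
b = 0.285 nm = 2.85e-10 m
G = 157 GPa = 1.57e+11 Pa
E = 0.5 * 1.57e+11 * (2.85e-10)^2
E = 6.376e-09 J/m


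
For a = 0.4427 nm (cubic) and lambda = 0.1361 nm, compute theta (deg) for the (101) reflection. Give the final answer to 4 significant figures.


d = a / sqrt(h^2+k^2+l^2)
d = 0.4427 / sqrt(2) = 0.313036 nm
lambda = 2*d*sin(theta)  =>  sin(theta) = lambda / (2*d)
sin(theta) = 0.1361 / (2 * 0.313036) = 0.217387
theta = 12.56 deg


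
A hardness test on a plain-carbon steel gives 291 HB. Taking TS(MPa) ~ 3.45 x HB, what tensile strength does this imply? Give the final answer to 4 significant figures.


TS (MPa) = 3.45 * HB
TS = 3.45 * 291
TS = 1004 MPa


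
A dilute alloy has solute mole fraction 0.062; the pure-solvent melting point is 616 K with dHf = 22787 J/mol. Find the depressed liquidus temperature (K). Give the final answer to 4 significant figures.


dT = R*Tm^2*x / dHf
dT = 8.314 * 616^2 * 0.062 / 22787
dT = 8.58373 K
T_new = 616 - 8.58373 = 607.4 K


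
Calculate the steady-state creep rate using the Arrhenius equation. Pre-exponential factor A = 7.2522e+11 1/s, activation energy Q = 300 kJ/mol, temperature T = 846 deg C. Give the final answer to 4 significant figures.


rate = A * exp(-Q / (R*T))
T = 846 + 273.15 = 1119.15 K
rate = 7.2522e+11 * exp(-300e3 / (8.314 * 1119.15))
rate = 7.21e-03 1/s


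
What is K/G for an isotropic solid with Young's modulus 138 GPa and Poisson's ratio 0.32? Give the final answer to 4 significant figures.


G = E / (2*(1+nu))
G = 138 / (2*(1+0.32)) = 52.2727 GPa
K = E / (3*(1-2*nu))
K = 138 / (3*(1-2*0.32)) = 127.778 GPa
K/G = 127.778 / 52.2727 = 2.444


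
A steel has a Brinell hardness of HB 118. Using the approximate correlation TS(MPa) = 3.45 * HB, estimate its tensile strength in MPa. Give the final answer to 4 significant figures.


TS (MPa) = 3.45 * HB
TS = 3.45 * 118
TS = 407.1 MPa


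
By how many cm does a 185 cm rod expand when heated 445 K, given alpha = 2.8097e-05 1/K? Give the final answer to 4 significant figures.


dL = L0 * alpha * dT
dL = 185 * 2.8097e-05 * 445
dL = 2.313 cm


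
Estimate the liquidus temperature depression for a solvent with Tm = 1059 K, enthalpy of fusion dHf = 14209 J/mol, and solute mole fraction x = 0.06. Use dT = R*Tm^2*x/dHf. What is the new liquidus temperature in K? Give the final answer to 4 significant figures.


dT = R*Tm^2*x / dHf
dT = 8.314 * 1059^2 * 0.06 / 14209
dT = 39.3722 K
T_new = 1059 - 39.3722 = 1020 K


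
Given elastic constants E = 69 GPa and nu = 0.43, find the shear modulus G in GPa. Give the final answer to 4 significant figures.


G = E / (2*(1+nu))
G = 69 / (2*(1+0.43))
G = 24.13 GPa


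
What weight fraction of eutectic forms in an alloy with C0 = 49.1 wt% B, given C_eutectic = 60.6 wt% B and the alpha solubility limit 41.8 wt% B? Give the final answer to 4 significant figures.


f_primary = (C_e - C0) / (C_e - C_alpha_max)
f_primary = (60.6 - 49.1) / (60.6 - 41.8)
f_primary = 0.611702
f_eutectic = 1 - 0.611702 = 0.3883


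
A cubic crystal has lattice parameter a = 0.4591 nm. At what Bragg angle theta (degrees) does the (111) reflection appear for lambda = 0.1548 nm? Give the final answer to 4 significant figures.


d = a / sqrt(h^2+k^2+l^2)
d = 0.4591 / sqrt(3) = 0.265062 nm
lambda = 2*d*sin(theta)  =>  sin(theta) = lambda / (2*d)
sin(theta) = 0.1548 / (2 * 0.265062) = 0.292008
theta = 16.98 deg


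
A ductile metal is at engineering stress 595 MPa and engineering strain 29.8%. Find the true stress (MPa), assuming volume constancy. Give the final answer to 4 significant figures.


sigma_true = sigma_eng * (1 + epsilon_eng)
sigma_true = 595 * (1 + 0.298)
sigma_true = 772.3 MPa


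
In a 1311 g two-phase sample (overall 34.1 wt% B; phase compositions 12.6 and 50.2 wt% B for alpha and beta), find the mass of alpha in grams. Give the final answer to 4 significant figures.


f_alpha = (C_beta - C0) / (C_beta - C_alpha)
f_alpha = (50.2 - 34.1) / (50.2 - 12.6) = 0.428191
m_alpha = f_alpha * m_total = 0.428191 * 1311 = 561.4 g


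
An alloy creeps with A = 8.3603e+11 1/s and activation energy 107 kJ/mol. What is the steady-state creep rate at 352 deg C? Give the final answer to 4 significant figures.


rate = A * exp(-Q / (R*T))
T = 352 + 273.15 = 625.15 K
rate = 8.3603e+11 * exp(-107e3 / (8.314 * 625.15))
rate = 958.2 1/s


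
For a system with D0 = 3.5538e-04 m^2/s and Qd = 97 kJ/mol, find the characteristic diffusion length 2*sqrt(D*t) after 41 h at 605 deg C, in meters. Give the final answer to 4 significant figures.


Step 1: D = D0 * exp(-Qd/(R*T))
T = 878.15 K
D = 3.5538e-04 * exp(-97e3 / (8.314 * 878.15)) = 6.03494e-10 m^2/s
Step 2: L = 2*sqrt(D*t)
t = 41 h = 147600 s
L = 2*sqrt(6.03494e-10 * 147600) = 0.01888 m


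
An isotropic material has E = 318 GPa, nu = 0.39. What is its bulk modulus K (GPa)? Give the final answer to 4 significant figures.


K = E / (3*(1-2*nu))
K = 318 / (3*(1-2*0.39))
K = 481.8 GPa


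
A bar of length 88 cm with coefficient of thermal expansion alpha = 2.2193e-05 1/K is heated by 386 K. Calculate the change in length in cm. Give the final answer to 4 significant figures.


dL = L0 * alpha * dT
dL = 88 * 2.2193e-05 * 386
dL = 0.7539 cm


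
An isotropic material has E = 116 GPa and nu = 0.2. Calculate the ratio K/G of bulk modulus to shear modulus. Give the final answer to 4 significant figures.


G = E / (2*(1+nu))
G = 116 / (2*(1+0.2)) = 48.3333 GPa
K = E / (3*(1-2*nu))
K = 116 / (3*(1-2*0.2)) = 64.4444 GPa
K/G = 64.4444 / 48.3333 = 1.333


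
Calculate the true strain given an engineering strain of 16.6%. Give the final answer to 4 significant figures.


epsilon_true = ln(1 + epsilon_eng)
epsilon_true = ln(1 + 0.166)
epsilon_true = 0.1536


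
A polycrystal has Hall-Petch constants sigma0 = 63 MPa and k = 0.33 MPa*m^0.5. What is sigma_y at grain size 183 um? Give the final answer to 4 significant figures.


sigma_y = sigma0 + k / sqrt(d)
d = 183 um = 1.83e-04 m
sigma_y = 63 + 0.33 / sqrt(1.83e-04)
sigma_y = 87.39 MPa


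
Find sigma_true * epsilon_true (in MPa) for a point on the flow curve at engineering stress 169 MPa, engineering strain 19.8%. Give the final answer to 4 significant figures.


sigma_true = sigma_eng * (1 + epsilon_eng)
sigma_true = 169 * (1 + 0.198) = 202.462 MPa
epsilon_true = ln(1 + epsilon_eng)
epsilon_true = ln(1 + 0.198) = 0.180653
sigma_true * epsilon_true = 202.462 * 0.180653 = 36.58 MPa


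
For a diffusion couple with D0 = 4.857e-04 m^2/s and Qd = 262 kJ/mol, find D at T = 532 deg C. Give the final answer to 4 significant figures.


D = D0 * exp(-Qd / (R*T))
T = 805.15 K
D = 4.857e-04 * exp(-262e3 / (8.314 * 805.15))
D = 4.879e-21 m^2/s


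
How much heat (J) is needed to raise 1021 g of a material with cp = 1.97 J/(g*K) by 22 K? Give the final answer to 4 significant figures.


Q = m * cp * dT
Q = 1021 * 1.97 * 22
Q = 44250 J


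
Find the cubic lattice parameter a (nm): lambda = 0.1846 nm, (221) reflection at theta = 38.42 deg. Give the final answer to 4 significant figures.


d = lambda / (2*sin(theta))
d = 0.1846 / (2*sin(38.42 deg))
d = 0.14853 nm
a = d * sqrt(h^2+k^2+l^2) = 0.14853 * sqrt(9)
a = 0.4456 nm


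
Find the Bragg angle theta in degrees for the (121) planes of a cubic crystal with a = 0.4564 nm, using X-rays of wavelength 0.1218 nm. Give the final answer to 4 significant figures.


d = a / sqrt(h^2+k^2+l^2)
d = 0.4564 / sqrt(6) = 0.186325 nm
lambda = 2*d*sin(theta)  =>  sin(theta) = lambda / (2*d)
sin(theta) = 0.1218 / (2 * 0.186325) = 0.326849
theta = 19.08 deg


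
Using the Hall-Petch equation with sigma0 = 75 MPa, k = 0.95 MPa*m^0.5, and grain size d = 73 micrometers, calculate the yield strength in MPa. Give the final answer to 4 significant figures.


sigma_y = sigma0 + k / sqrt(d)
d = 73 um = 7.3e-05 m
sigma_y = 75 + 0.95 / sqrt(7.3e-05)
sigma_y = 186.2 MPa


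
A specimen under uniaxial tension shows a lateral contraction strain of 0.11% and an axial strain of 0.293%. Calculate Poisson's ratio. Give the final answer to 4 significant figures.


nu = -epsilon_lat / epsilon_axial
Lateral strain is contraction (negative), so using magnitudes:
nu = 0.11 / 0.293
nu = 0.3754


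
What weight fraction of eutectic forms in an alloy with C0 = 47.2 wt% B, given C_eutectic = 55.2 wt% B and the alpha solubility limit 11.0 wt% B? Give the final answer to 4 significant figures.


f_primary = (C_e - C0) / (C_e - C_alpha_max)
f_primary = (55.2 - 47.2) / (55.2 - 11.0)
f_primary = 0.180995
f_eutectic = 1 - 0.180995 = 0.819


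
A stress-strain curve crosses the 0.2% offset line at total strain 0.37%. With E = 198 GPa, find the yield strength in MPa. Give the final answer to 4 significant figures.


Offset strain = 0.002
Elastic strain at yield = total_strain - offset = 3.7e-03 - 0.002 = 1.7e-03
sigma_y = E * elastic_strain = 198000 * 1.7e-03
sigma_y = 336.6 MPa


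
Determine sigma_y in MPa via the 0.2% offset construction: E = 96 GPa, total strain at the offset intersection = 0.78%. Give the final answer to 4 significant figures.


Offset strain = 0.002
Elastic strain at yield = total_strain - offset = 7.8e-03 - 0.002 = 5.8e-03
sigma_y = E * elastic_strain = 96000 * 5.8e-03
sigma_y = 556.8 MPa


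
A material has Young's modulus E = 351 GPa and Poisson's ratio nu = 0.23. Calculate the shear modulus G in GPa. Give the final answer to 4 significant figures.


G = E / (2*(1+nu))
G = 351 / (2*(1+0.23))
G = 142.7 GPa


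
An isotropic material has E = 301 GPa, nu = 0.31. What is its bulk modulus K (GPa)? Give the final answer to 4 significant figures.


K = E / (3*(1-2*nu))
K = 301 / (3*(1-2*0.31))
K = 264 GPa


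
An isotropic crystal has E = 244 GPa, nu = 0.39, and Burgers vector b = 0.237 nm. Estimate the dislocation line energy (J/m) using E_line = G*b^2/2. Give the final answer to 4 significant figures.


Step 1: G = E / (2*(1+nu))
G = 244 / (2*(1+0.39)) = 87.7698 GPa = 8.77698e+10 Pa
Step 2: E_line = G*b^2/2
b = 0.237 nm = 2.37e-10 m
E_line = 0.5 * 8.77698e+10 * (2.37e-10)^2 = 2.465e-09 J/m


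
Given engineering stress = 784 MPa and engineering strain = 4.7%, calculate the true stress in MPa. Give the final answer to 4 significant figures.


sigma_true = sigma_eng * (1 + epsilon_eng)
sigma_true = 784 * (1 + 0.047)
sigma_true = 820.8 MPa


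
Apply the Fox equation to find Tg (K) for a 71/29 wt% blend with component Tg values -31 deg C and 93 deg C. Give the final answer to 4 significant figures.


1/Tg = w1/Tg1 + w2/Tg2 (in Kelvin)
Tg1 = 242.15 K, Tg2 = 366.15 K
1/Tg = 0.71/242.15 + 0.29/366.15
Tg = 268.5 K


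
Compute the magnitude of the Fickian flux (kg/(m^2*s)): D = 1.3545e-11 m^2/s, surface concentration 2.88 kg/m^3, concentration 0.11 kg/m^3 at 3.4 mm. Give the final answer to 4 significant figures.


J = -D * (dC/dx) = D * (C1 - C2) / dx
J = 1.3545e-11 * (2.88 - 0.11) / 3.4e-03
J = 1.104e-08 kg/(m^2*s)


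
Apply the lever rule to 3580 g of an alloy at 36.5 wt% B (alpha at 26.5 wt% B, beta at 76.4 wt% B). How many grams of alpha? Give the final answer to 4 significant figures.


f_alpha = (C_beta - C0) / (C_beta - C_alpha)
f_alpha = (76.4 - 36.5) / (76.4 - 26.5) = 0.799599
m_alpha = f_alpha * m_total = 0.799599 * 3580 = 2863 g


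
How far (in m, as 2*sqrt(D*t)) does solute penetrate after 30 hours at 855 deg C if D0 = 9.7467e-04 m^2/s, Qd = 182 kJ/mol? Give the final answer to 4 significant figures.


Step 1: D = D0 * exp(-Qd/(R*T))
T = 1128.15 K
D = 9.7467e-04 * exp(-182e3 / (8.314 * 1128.15)) = 3.64539e-12 m^2/s
Step 2: L = 2*sqrt(D*t)
t = 30 h = 108000 s
L = 2*sqrt(3.64539e-12 * 108000) = 1.255e-03 m


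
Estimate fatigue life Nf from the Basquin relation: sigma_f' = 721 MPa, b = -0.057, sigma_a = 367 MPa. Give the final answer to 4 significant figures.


sigma_a = sigma_f' * (2*Nf)^b
2*Nf = (sigma_a / sigma_f')^(1/b)
2*Nf = (367 / 721)^(1/-0.057)
2*Nf = 139661
Nf = 69830 cycles


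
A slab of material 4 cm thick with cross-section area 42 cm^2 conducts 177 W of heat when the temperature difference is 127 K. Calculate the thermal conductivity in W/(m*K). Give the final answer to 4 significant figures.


k = Q*L / (A*dT)
L = 0.04 m, A = 4.2e-03 m^2
k = 177 * 0.04 / (4.2e-03 * 127)
k = 13.27 W/(m*K)


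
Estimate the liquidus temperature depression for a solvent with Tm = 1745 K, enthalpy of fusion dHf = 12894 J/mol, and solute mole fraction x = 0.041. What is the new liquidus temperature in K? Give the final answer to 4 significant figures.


dT = R*Tm^2*x / dHf
dT = 8.314 * 1745^2 * 0.041 / 12894
dT = 80.5002 K
T_new = 1745 - 80.5002 = 1664 K


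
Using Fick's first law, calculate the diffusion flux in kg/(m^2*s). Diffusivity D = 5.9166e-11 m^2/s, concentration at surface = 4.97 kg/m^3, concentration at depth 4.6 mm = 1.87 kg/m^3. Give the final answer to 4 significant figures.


J = -D * (dC/dx) = D * (C1 - C2) / dx
J = 5.9166e-11 * (4.97 - 1.87) / 4.6e-03
J = 3.987e-08 kg/(m^2*s)


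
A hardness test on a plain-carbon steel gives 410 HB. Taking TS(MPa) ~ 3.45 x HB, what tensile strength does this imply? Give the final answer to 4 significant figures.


TS (MPa) = 3.45 * HB
TS = 3.45 * 410
TS = 1415 MPa


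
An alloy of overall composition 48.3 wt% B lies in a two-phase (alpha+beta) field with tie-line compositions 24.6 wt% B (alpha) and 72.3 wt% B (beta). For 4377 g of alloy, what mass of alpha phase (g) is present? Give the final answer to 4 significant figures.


f_alpha = (C_beta - C0) / (C_beta - C_alpha)
f_alpha = (72.3 - 48.3) / (72.3 - 24.6) = 0.503145
m_alpha = f_alpha * m_total = 0.503145 * 4377 = 2202 g


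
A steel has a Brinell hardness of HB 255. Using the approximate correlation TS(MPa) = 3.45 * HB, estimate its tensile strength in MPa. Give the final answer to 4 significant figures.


TS (MPa) = 3.45 * HB
TS = 3.45 * 255
TS = 879.8 MPa


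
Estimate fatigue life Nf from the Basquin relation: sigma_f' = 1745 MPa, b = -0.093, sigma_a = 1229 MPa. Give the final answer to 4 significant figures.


sigma_a = sigma_f' * (2*Nf)^b
2*Nf = (sigma_a / sigma_f')^(1/b)
2*Nf = (1229 / 1745)^(1/-0.093)
2*Nf = 43.3538
Nf = 21.68 cycles


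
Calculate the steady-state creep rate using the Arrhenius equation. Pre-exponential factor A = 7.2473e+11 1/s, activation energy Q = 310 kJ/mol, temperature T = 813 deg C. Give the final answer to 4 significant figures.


rate = A * exp(-Q / (R*T))
T = 813 + 273.15 = 1086.15 K
rate = 7.2473e+11 * exp(-310e3 / (8.314 * 1086.15))
rate = 8.938e-04 1/s


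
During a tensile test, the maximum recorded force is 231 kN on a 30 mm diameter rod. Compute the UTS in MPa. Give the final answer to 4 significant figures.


A0 = pi*(d/2)^2 = pi*(30/2)^2 = 706.858 mm^2
UTS = F_max / A0 = 231*1000 / 706.858
UTS = 326.8 MPa


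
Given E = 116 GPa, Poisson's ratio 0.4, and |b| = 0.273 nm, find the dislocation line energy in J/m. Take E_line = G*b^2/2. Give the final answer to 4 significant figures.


Step 1: G = E / (2*(1+nu))
G = 116 / (2*(1+0.4)) = 41.4286 GPa = 4.14286e+10 Pa
Step 2: E_line = G*b^2/2
b = 0.273 nm = 2.73e-10 m
E_line = 0.5 * 4.14286e+10 * (2.73e-10)^2 = 1.544e-09 J/m


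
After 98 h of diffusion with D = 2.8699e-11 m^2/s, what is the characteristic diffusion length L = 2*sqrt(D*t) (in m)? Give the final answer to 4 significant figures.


t = 98 hr = 352800 s
Diffusion length = 2*sqrt(D*t)
= 2*sqrt(2.8699e-11 * 352800)
= 6.364e-03 m


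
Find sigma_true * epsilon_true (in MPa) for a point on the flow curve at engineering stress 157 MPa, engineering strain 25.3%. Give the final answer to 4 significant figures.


sigma_true = sigma_eng * (1 + epsilon_eng)
sigma_true = 157 * (1 + 0.253) = 196.721 MPa
epsilon_true = ln(1 + epsilon_eng)
epsilon_true = ln(1 + 0.253) = 0.225541
sigma_true * epsilon_true = 196.721 * 0.225541 = 44.37 MPa


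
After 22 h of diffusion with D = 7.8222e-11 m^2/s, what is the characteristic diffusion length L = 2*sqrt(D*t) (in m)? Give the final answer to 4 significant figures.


t = 22 hr = 79200 s
Diffusion length = 2*sqrt(D*t)
= 2*sqrt(7.8222e-11 * 79200)
= 4.978e-03 m


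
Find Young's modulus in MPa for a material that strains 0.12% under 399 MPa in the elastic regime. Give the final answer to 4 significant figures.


E = sigma / epsilon
epsilon = 0.12% = 1.2e-03
E = 399 / 1.2e-03
E = 332500 MPa


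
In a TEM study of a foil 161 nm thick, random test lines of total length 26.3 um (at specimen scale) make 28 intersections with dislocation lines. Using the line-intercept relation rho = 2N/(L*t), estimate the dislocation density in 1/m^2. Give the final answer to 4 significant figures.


rho = 2N / (L * t)
L = 26.3 um = 2.63e-05 m, t = 161 nm = 1.61e-07 m
rho = 2 * 28 / (2.63e-05 * 1.61e-07)
rho = 1.323e+13 1/m^2


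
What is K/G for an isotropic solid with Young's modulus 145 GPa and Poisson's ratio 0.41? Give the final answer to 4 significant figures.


G = E / (2*(1+nu))
G = 145 / (2*(1+0.41)) = 51.4184 GPa
K = E / (3*(1-2*nu))
K = 145 / (3*(1-2*0.41)) = 268.519 GPa
K/G = 268.519 / 51.4184 = 5.222


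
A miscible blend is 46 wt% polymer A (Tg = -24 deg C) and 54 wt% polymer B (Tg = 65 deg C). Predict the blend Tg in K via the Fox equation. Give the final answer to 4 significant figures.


1/Tg = w1/Tg1 + w2/Tg2 (in Kelvin)
Tg1 = 249.15 K, Tg2 = 338.15 K
1/Tg = 0.46/249.15 + 0.54/338.15
Tg = 290.4 K


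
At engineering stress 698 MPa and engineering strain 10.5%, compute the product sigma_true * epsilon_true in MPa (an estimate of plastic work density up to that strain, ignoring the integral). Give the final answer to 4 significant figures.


sigma_true = sigma_eng * (1 + epsilon_eng)
sigma_true = 698 * (1 + 0.105) = 771.29 MPa
epsilon_true = ln(1 + epsilon_eng)
epsilon_true = ln(1 + 0.105) = 0.0998453
sigma_true * epsilon_true = 771.29 * 0.0998453 = 77.01 MPa


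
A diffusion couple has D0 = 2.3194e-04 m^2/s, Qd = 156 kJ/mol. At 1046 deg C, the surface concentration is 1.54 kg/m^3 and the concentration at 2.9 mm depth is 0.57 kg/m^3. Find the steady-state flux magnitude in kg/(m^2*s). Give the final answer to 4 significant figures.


Step 1: D = D0 * exp(-Qd/(R*T))
T = 1046 + 273.15 = 1319.15 K
D = 2.3194e-04 * exp(-156e3 / (8.314 * 1319.15)) = 1.54167e-10 m^2/s
Step 2: J = D * (C1 - C2) / dx
J = 1.54167e-10 * (1.54 - 0.57) / 2.9e-03
J = 5.157e-08 kg/(m^2*s)


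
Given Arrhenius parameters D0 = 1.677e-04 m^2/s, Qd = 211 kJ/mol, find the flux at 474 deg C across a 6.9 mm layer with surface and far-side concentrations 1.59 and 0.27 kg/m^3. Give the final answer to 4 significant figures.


Step 1: D = D0 * exp(-Qd/(R*T))
T = 474 + 273.15 = 747.15 K
D = 1.677e-04 * exp(-211e3 / (8.314 * 747.15)) = 2.96893e-19 m^2/s
Step 2: J = D * (C1 - C2) / dx
J = 2.96893e-19 * (1.59 - 0.27) / 6.9e-03
J = 5.68e-17 kg/(m^2*s)


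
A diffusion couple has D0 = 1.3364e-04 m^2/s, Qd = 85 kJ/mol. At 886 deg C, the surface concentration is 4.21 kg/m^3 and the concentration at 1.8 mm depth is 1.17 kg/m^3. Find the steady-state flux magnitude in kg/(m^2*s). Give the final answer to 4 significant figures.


Step 1: D = D0 * exp(-Qd/(R*T))
T = 886 + 273.15 = 1159.15 K
D = 1.3364e-04 * exp(-85e3 / (8.314 * 1159.15)) = 1.97448e-08 m^2/s
Step 2: J = D * (C1 - C2) / dx
J = 1.97448e-08 * (4.21 - 1.17) / 1.8e-03
J = 3.335e-05 kg/(m^2*s)


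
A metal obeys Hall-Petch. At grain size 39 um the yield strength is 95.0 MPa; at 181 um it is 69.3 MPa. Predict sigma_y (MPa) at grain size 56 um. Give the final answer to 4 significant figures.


sigma_y = sigma0 + k / sqrt(d)
1/sqrt(d1) = 1/sqrt(3.9e-05) = 160.128;  1/sqrt(d2) = 74.3294
k = (sigma1 - sigma2) / (1/sqrt(d1) - 1/sqrt(d2)) = (95.0 - 69.3) / (160.128 - 74.3294) = 0.299538 MPa*m^0.5
sigma0 = sigma1 - k/sqrt(d1) = 95.0 - 0.299538*160.128 = 47.0355 MPa
sigma_y(d3) = 47.0355 + 0.299538 / sqrt(5.6e-05) = 87.06 MPa


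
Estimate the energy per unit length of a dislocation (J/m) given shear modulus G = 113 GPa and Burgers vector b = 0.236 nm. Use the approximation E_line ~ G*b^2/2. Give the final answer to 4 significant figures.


E = G*b^2/2
b = 0.236 nm = 2.36e-10 m
G = 113 GPa = 1.13e+11 Pa
E = 0.5 * 1.13e+11 * (2.36e-10)^2
E = 3.147e-09 J/m


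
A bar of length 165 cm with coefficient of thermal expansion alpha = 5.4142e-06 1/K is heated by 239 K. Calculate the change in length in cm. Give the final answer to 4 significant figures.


dL = L0 * alpha * dT
dL = 165 * 5.4142e-06 * 239
dL = 0.2135 cm


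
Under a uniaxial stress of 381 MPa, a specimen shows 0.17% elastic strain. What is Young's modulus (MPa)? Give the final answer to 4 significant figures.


E = sigma / epsilon
epsilon = 0.17% = 1.7e-03
E = 381 / 1.7e-03
E = 224100 MPa


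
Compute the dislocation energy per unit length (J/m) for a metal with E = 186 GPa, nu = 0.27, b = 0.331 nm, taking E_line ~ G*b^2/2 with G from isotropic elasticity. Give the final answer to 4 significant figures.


Step 1: G = E / (2*(1+nu))
G = 186 / (2*(1+0.27)) = 73.2283 GPa = 7.32283e+10 Pa
Step 2: E_line = G*b^2/2
b = 0.331 nm = 3.31e-10 m
E_line = 0.5 * 7.32283e+10 * (3.31e-10)^2 = 4.011e-09 J/m


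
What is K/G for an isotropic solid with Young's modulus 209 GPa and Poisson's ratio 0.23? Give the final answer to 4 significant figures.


G = E / (2*(1+nu))
G = 209 / (2*(1+0.23)) = 84.9593 GPa
K = E / (3*(1-2*nu))
K = 209 / (3*(1-2*0.23)) = 129.012 GPa
K/G = 129.012 / 84.9593 = 1.519


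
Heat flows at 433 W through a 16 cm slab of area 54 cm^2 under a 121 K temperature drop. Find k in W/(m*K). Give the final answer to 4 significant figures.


k = Q*L / (A*dT)
L = 0.16 m, A = 5.4e-03 m^2
k = 433 * 0.16 / (5.4e-03 * 121)
k = 106 W/(m*K)


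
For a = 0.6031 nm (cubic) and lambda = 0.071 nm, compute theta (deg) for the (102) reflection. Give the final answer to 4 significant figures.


d = a / sqrt(h^2+k^2+l^2)
d = 0.6031 / sqrt(5) = 0.269715 nm
lambda = 2*d*sin(theta)  =>  sin(theta) = lambda / (2*d)
sin(theta) = 0.071 / (2 * 0.269715) = 0.131621
theta = 7.563 deg


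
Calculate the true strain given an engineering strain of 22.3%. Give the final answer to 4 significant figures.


epsilon_true = ln(1 + epsilon_eng)
epsilon_true = ln(1 + 0.223)
epsilon_true = 0.2013


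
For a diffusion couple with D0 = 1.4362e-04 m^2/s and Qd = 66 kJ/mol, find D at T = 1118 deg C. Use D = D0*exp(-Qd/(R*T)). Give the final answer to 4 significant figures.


D = D0 * exp(-Qd / (R*T))
T = 1391.15 K
D = 1.4362e-04 * exp(-66e3 / (8.314 * 1391.15))
D = 4.775e-07 m^2/s


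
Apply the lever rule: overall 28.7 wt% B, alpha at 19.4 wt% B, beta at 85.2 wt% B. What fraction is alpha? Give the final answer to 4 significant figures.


f_alpha = (C_beta - C0) / (C_beta - C_alpha)
f_alpha = (85.2 - 28.7) / (85.2 - 19.4)
f_alpha = 0.8587


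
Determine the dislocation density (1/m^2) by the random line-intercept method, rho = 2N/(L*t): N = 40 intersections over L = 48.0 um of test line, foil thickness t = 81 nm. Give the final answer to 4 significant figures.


rho = 2N / (L * t)
L = 48.0 um = 4.8e-05 m, t = 81 nm = 8.1e-08 m
rho = 2 * 40 / (4.8e-05 * 8.1e-08)
rho = 2.058e+13 1/m^2


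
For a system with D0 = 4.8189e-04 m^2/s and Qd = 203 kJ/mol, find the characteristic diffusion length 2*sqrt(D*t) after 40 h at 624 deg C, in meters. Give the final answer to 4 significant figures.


Step 1: D = D0 * exp(-Qd/(R*T))
T = 897.15 K
D = 4.8189e-04 * exp(-203e3 / (8.314 * 897.15)) = 7.29928e-16 m^2/s
Step 2: L = 2*sqrt(D*t)
t = 40 h = 144000 s
L = 2*sqrt(7.29928e-16 * 144000) = 2.05e-05 m


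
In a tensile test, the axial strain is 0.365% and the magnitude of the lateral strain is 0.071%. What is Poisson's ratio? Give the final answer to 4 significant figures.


nu = -epsilon_lat / epsilon_axial
Lateral strain is contraction (negative), so using magnitudes:
nu = 0.071 / 0.365
nu = 0.1945


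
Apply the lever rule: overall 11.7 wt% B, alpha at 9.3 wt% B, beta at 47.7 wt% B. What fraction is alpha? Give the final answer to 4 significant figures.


f_alpha = (C_beta - C0) / (C_beta - C_alpha)
f_alpha = (47.7 - 11.7) / (47.7 - 9.3)
f_alpha = 0.9375


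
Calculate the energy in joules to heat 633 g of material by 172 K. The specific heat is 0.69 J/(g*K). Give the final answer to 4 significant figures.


Q = m * cp * dT
Q = 633 * 0.69 * 172
Q = 75120 J


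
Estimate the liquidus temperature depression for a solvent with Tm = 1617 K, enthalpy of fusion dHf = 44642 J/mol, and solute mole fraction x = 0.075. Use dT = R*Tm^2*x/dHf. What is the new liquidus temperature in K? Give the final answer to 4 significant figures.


dT = R*Tm^2*x / dHf
dT = 8.314 * 1617^2 * 0.075 / 44642
dT = 36.5214 K
T_new = 1617 - 36.5214 = 1580 K


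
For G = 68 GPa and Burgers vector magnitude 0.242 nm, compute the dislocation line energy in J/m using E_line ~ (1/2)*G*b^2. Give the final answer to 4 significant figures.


E = G*b^2/2
b = 0.242 nm = 2.42e-10 m
G = 68 GPa = 6.8e+10 Pa
E = 0.5 * 6.8e+10 * (2.42e-10)^2
E = 1.991e-09 J/m


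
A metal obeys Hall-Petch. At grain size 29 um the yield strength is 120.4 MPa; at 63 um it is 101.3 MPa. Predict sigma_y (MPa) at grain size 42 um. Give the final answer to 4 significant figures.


sigma_y = sigma0 + k / sqrt(d)
1/sqrt(d1) = 1/sqrt(2.9e-05) = 185.695;  1/sqrt(d2) = 125.988
k = (sigma1 - sigma2) / (1/sqrt(d1) - 1/sqrt(d2)) = (120.4 - 101.3) / (185.695 - 125.988) = 0.319895 MPa*m^0.5
sigma0 = sigma1 - k/sqrt(d1) = 120.4 - 0.319895*185.695 = 60.9971 MPa
sigma_y(d3) = 60.9971 + 0.319895 / sqrt(4.2e-05) = 110.4 MPa


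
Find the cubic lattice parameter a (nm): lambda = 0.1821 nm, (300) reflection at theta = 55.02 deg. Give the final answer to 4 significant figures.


d = lambda / (2*sin(theta))
d = 0.1821 / (2*sin(55.02 deg))
d = 0.111124 nm
a = d * sqrt(h^2+k^2+l^2) = 0.111124 * sqrt(9)
a = 0.3334 nm


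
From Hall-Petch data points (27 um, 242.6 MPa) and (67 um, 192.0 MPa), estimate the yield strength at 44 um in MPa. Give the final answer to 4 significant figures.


sigma_y = sigma0 + k / sqrt(d)
1/sqrt(d1) = 1/sqrt(2.7e-05) = 192.45;  1/sqrt(d2) = 122.169
k = (sigma1 - sigma2) / (1/sqrt(d1) - 1/sqrt(d2)) = (242.6 - 192.0) / (192.45 - 122.169) = 0.719971 MPa*m^0.5
sigma0 = sigma1 - k/sqrt(d1) = 242.6 - 0.719971*192.45 = 104.042 MPa
sigma_y(d3) = 104.042 + 0.719971 / sqrt(4.4e-05) = 212.6 MPa


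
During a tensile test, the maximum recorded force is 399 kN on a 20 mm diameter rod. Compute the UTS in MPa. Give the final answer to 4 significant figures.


A0 = pi*(d/2)^2 = pi*(20/2)^2 = 314.159 mm^2
UTS = F_max / A0 = 399*1000 / 314.159
UTS = 1270 MPa


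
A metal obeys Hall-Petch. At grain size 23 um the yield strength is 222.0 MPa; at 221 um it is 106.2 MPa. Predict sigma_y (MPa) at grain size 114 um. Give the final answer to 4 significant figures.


sigma_y = sigma0 + k / sqrt(d)
1/sqrt(d1) = 1/sqrt(2.3e-05) = 208.514;  1/sqrt(d2) = 67.2673
k = (sigma1 - sigma2) / (1/sqrt(d1) - 1/sqrt(d2)) = (222.0 - 106.2) / (208.514 - 67.2673) = 0.81984 MPa*m^0.5
sigma0 = sigma1 - k/sqrt(d1) = 222.0 - 0.81984*208.514 = 51.0516 MPa
sigma_y(d3) = 51.0516 + 0.81984 / sqrt(1.14e-04) = 127.8 MPa


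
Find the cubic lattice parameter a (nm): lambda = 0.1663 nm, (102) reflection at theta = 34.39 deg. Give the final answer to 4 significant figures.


d = lambda / (2*sin(theta))
d = 0.1663 / (2*sin(34.39 deg))
d = 0.147214 nm
a = d * sqrt(h^2+k^2+l^2) = 0.147214 * sqrt(5)
a = 0.3292 nm


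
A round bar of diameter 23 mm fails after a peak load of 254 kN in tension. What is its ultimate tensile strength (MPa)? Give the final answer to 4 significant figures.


A0 = pi*(d/2)^2 = pi*(23/2)^2 = 415.476 mm^2
UTS = F_max / A0 = 254*1000 / 415.476
UTS = 611.3 MPa


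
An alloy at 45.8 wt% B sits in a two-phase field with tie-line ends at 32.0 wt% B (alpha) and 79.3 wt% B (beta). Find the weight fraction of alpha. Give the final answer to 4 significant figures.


f_alpha = (C_beta - C0) / (C_beta - C_alpha)
f_alpha = (79.3 - 45.8) / (79.3 - 32.0)
f_alpha = 0.7082


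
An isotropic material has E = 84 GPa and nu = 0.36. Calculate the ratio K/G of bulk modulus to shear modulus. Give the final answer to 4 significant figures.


G = E / (2*(1+nu))
G = 84 / (2*(1+0.36)) = 30.8824 GPa
K = E / (3*(1-2*nu))
K = 84 / (3*(1-2*0.36)) = 100 GPa
K/G = 100 / 30.8824 = 3.238


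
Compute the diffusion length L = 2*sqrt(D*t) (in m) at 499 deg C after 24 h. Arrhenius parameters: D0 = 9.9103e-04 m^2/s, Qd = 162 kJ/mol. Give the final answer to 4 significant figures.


Step 1: D = D0 * exp(-Qd/(R*T))
T = 772.15 K
D = 9.9103e-04 * exp(-162e3 / (8.314 * 772.15)) = 1.08809e-14 m^2/s
Step 2: L = 2*sqrt(D*t)
t = 24 h = 86400 s
L = 2*sqrt(1.08809e-14 * 86400) = 6.132e-05 m


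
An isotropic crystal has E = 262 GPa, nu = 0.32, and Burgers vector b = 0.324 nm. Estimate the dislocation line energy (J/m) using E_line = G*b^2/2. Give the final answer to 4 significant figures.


Step 1: G = E / (2*(1+nu))
G = 262 / (2*(1+0.32)) = 99.2424 GPa = 9.92424e+10 Pa
Step 2: E_line = G*b^2/2
b = 0.324 nm = 3.24e-10 m
E_line = 0.5 * 9.92424e+10 * (3.24e-10)^2 = 5.209e-09 J/m


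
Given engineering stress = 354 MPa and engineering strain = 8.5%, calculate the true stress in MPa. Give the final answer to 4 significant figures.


sigma_true = sigma_eng * (1 + epsilon_eng)
sigma_true = 354 * (1 + 0.085)
sigma_true = 384.1 MPa


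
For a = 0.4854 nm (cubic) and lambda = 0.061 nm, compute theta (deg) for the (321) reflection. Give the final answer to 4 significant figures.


d = a / sqrt(h^2+k^2+l^2)
d = 0.4854 / sqrt(14) = 0.129729 nm
lambda = 2*d*sin(theta)  =>  sin(theta) = lambda / (2*d)
sin(theta) = 0.061 / (2 * 0.129729) = 0.235106
theta = 13.6 deg


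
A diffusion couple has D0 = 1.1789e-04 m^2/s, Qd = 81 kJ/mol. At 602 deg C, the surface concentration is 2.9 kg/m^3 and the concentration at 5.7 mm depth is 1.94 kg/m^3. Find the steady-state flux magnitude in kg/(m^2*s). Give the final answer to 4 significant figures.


Step 1: D = D0 * exp(-Qd/(R*T))
T = 602 + 273.15 = 875.15 K
D = 1.1789e-04 * exp(-81e3 / (8.314 * 875.15)) = 1.72463e-09 m^2/s
Step 2: J = D * (C1 - C2) / dx
J = 1.72463e-09 * (2.9 - 1.94) / 5.7e-03
J = 2.905e-07 kg/(m^2*s)


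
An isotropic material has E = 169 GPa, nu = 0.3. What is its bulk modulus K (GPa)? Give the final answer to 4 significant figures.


K = E / (3*(1-2*nu))
K = 169 / (3*(1-2*0.3))
K = 140.8 GPa


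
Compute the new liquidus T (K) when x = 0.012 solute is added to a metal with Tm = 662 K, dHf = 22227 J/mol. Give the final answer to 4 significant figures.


dT = R*Tm^2*x / dHf
dT = 8.314 * 662^2 * 0.012 / 22227
dT = 1.9671 K
T_new = 662 - 1.9671 = 660 K


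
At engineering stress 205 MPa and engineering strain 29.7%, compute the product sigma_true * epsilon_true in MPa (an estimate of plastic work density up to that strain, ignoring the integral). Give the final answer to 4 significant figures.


sigma_true = sigma_eng * (1 + epsilon_eng)
sigma_true = 205 * (1 + 0.297) = 265.885 MPa
epsilon_true = ln(1 + epsilon_eng)
epsilon_true = ln(1 + 0.297) = 0.260054
sigma_true * epsilon_true = 265.885 * 0.260054 = 69.14 MPa


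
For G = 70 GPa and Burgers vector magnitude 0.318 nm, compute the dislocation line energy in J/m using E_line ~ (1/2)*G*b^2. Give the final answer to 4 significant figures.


E = G*b^2/2
b = 0.318 nm = 3.18e-10 m
G = 70 GPa = 7e+10 Pa
E = 0.5 * 7e+10 * (3.18e-10)^2
E = 3.539e-09 J/m


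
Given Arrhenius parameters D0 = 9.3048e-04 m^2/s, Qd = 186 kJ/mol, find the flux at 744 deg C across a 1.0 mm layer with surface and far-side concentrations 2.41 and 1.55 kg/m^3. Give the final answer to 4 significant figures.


Step 1: D = D0 * exp(-Qd/(R*T))
T = 744 + 273.15 = 1017.15 K
D = 9.3048e-04 * exp(-186e3 / (8.314 * 1017.15)) = 2.60935e-13 m^2/s
Step 2: J = D * (C1 - C2) / dx
J = 2.60935e-13 * (2.41 - 1.55) / 1e-03
J = 2.244e-10 kg/(m^2*s)


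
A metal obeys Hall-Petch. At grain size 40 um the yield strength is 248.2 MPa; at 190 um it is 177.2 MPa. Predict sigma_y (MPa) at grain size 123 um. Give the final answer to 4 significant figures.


sigma_y = sigma0 + k / sqrt(d)
1/sqrt(d1) = 1/sqrt(4e-05) = 158.114;  1/sqrt(d2) = 72.5476
k = (sigma1 - sigma2) / (1/sqrt(d1) - 1/sqrt(d2)) = (248.2 - 177.2) / (158.114 - 72.5476) = 0.829766 MPa*m^0.5
sigma0 = sigma1 - k/sqrt(d1) = 248.2 - 0.829766*158.114 = 117.002 MPa
sigma_y(d3) = 117.002 + 0.829766 / sqrt(1.23e-04) = 191.8 MPa


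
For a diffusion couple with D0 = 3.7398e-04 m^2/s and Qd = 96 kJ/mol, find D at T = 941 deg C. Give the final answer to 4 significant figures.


D = D0 * exp(-Qd / (R*T))
T = 1214.15 K
D = 3.7398e-04 * exp(-96e3 / (8.314 * 1214.15))
D = 2.771e-08 m^2/s


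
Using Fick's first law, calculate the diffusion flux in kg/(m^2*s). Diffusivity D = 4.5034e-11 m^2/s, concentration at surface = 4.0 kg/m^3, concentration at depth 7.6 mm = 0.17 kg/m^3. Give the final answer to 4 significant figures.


J = -D * (dC/dx) = D * (C1 - C2) / dx
J = 4.5034e-11 * (4.0 - 0.17) / 7.6e-03
J = 2.269e-08 kg/(m^2*s)


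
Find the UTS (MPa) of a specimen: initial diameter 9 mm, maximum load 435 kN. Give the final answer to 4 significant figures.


A0 = pi*(d/2)^2 = pi*(9/2)^2 = 63.6173 mm^2
UTS = F_max / A0 = 435*1000 / 63.6173
UTS = 6838 MPa


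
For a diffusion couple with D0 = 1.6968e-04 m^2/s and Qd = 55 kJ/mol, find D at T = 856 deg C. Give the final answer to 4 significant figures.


D = D0 * exp(-Qd / (R*T))
T = 1129.15 K
D = 1.6968e-04 * exp(-55e3 / (8.314 * 1129.15))
D = 4.844e-07 m^2/s


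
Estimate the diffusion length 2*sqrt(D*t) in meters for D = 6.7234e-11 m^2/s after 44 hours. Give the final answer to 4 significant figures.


t = 44 hr = 158400 s
Diffusion length = 2*sqrt(D*t)
= 2*sqrt(6.7234e-11 * 158400)
= 6.527e-03 m


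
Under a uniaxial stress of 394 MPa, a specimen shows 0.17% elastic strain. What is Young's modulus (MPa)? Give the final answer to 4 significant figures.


E = sigma / epsilon
epsilon = 0.17% = 1.7e-03
E = 394 / 1.7e-03
E = 231800 MPa
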